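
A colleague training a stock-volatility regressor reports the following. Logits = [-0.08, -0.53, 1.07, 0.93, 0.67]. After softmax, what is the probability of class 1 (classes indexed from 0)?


Exponentials: e^-0.08=0.9231, e^-0.53=0.5886, e^1.07=2.9154, e^0.93=2.5345, e^0.67=1.9542
Sum = 8.9158
Softmax = [0.1035, 0.066, 0.327, 0.2843, 0.2192]
p[1] = 0.5886/8.9158 = 0.066

0.066


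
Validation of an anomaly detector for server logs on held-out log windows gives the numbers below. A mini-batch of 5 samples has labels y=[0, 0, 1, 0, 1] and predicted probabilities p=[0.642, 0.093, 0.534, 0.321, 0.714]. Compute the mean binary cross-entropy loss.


L[0] = -ln(1-0.642) = -ln(0.358) = 1.0272
L[1] = -ln(1-0.093) = -ln(0.907) = 0.0976
L[2] = -ln(0.534) = 0.6274
L[3] = -ln(1-0.321) = -ln(0.679) = 0.3871
L[4] = -ln(0.714) = 0.3369
mean = (1.0272 + 0.0976 + 0.6274 + 0.3871 + 0.3369)/5 = 0.4952

0.4952


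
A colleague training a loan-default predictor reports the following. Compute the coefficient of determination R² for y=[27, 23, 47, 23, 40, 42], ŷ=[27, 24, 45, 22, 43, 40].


ȳ = 33.6667
SS_res = Σ(y-ŷ)² = 19
SS_tot = Σ(y-ȳ)² = 559.33
R² = 1 - SS_res/SS_tot = 1 - 0.034 = 0.966

0.966


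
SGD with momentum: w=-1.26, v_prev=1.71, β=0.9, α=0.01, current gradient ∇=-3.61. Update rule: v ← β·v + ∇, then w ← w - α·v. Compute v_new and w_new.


v_new = 0.9·1.71 - 3.61 = 1.539 - 3.61 = -2.071
w_new = -1.26 - 0.01·-2.071 = -1.26 + 0.02071 = -1.23929

v_new=-2.071, w_new=-1.23929


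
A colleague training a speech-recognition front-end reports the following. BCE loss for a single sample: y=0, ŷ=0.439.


BCE = -[y·ln(p) + (1-y)·ln(1-p)]
= -0 - 1·ln(1-0.439)
= -ln(0.561) = 0.578

0.578


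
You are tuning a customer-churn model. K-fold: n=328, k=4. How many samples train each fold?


Fold size = 328/4 = 82
Training per fold = 328 - 82 = 246

246


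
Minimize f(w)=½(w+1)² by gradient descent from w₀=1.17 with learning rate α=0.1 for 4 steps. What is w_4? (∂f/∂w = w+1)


step 1: grad = 1.17+1 = 2.17; w = 1.17 - 0.1·(2.17) = 0.953
step 2: grad = 0.953+1 = 1.953; w = 0.953 - 0.1·(1.953) = 0.7577
step 3: grad = 0.7577+1 = 1.7577; w = 0.7577 - 0.1·(1.7577) = 0.58193
step 4: grad = 0.58193+1 = 1.58193; w = 0.58193 - 0.1·(1.58193) = 0.423737

0.423737


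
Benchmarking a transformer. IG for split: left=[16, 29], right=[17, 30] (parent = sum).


Parent = [33, 59], H_parent = 0.9416
H_left = 0.9389 (n=45), H_right = 0.9441 (n=47)
H_children = (45/92)·0.9389 + (47/92)·0.9441 = 0.9416
IG = 0.9416 - 0.9416 = 0.0

0.0


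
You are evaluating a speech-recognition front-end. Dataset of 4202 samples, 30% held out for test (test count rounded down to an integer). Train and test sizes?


Test = ⌊4202·30/100⌋ = 1260
Train = 4202 - 1260 = 2942

Train: 2942, Test: 1260


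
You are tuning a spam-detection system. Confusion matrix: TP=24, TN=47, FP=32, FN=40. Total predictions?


Total = TP + TN + FP + FN
= 24 + 47 + 32 + 40
= 143
(Predicted positive: 56, predicted negative: 87)

143


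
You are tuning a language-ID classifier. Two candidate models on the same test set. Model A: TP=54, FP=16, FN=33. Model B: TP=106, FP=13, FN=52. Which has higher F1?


Model A: P=54/70=0.7714, R=54/87=0.6207, F1=2PR/(P+R)=2TP/(2TP+FP+FN)=108/157=0.6879
Model B: P=106/119=0.8908, R=106/158=0.6709, F1=2PR/(P+R)=2TP/(2TP+FP+FN)=212/277=0.7653
0.6879 < 0.7653 → Model B

Model B


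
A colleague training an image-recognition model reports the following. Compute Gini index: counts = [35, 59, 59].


Probabilities: [35/153, 59/153, 59/153] ≈ [0.2288, 0.3856, 0.3856]
Σpᵢ² = (1225 + 3481 + 3481)/153² = 8187/23409
Gini = 1 - Σpᵢ² = 1 - 8187/23409 = 0.6503

0.6503


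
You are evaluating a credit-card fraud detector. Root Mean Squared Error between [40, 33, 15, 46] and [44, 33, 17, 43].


MSE = 29/4 = 7.25
RMSE = √(29/4) = 2.6926

2.6926


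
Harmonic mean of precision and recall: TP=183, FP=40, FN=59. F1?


Precision = 183/223 = 0.8206
Recall = 183/242 = 0.7562
F1 = 2·P·R/(P+R) = 2·TP/(2·TP+FP+FN) = 366/(366+40+59) = 366/465 = 0.7871

0.7871


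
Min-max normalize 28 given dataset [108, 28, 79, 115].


min=28, max=115
(28-28)/(115-28) = 0/87 = 0.0

0.0


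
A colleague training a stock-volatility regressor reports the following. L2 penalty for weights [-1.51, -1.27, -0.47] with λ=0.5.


‖w‖₂² = (-1.51)² + (-1.27)² + (-0.47)²
     = 2.2801 + 1.6129 + 0.2209
     = 4.1139
λ·‖w‖₂² = 0.5·4.1139 = 2.05695

2.05695


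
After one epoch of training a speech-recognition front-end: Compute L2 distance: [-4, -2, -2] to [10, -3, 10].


d = √((-4-10)² + (-2+ 3)² + (-2-10)²)
  = √(196 + 1 + 144)
  = √341 = 18.4662

18.4662


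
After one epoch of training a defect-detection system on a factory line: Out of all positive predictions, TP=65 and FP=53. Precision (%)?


Precision = TP/(TP+FP)
= 65/(65+53)
= 65/118 = 55.08%

55.08%


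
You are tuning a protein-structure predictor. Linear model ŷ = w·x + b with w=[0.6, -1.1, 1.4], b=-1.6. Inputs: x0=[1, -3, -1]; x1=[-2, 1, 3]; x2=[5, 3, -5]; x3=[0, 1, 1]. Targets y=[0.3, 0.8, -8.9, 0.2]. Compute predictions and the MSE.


ŷ0 = (0.6)·(1) + (-1.1)·(-3) + (1.4)·(-1) - 1.6 = 0.9
ŷ1 = (0.6)·(-2) + (-1.1)·(1) + (1.4)·(3) - 1.6 = 0.3
ŷ2 = (0.6)·(5) + (-1.1)·(3) + (1.4)·(-5) - 1.6 = -8.9
ŷ3 = (0.6)·(0) + (-1.1)·(1) + (1.4)·(1) - 1.6 = -1.3
errors² = [0.36, 0.25, 0.0, 2.25]
MSE = 2.8600/4 = 0.715

0.715


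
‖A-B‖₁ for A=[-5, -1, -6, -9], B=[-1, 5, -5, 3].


d = |-5+ 1| + |-1-5| + |-6+ 5| + |-9-3|
  = 4 + 6 + 1 + 12
  = 23

23


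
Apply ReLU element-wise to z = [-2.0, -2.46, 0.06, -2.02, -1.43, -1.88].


ReLU(-2.0) = max(0, -2.0) = 0.0
ReLU(-2.46) = max(0, -2.46) = 0.0
ReLU(0.06) = max(0, 0.06) = 0.06
ReLU(-2.02) = max(0, -2.02) = 0.0
ReLU(-1.43) = max(0, -1.43) = 0.0
ReLU(-1.88) = max(0, -1.88) = 0.0
result = [0.0, 0.0, 0.06, 0.0, 0.0, 0.0]

[0.0, 0.0, 0.06, 0.0, 0.0, 0.0]


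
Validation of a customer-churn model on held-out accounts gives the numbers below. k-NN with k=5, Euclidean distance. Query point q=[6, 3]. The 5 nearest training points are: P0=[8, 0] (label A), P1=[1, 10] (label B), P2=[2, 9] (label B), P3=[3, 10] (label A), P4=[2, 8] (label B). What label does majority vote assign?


d(q,P0) = 3.6056  (label A)
d(q,P1) = 8.6023  (label B)
d(q,P2) = 7.2111  (label B)
d(q,P3) = 7.6158  (label A)
d(q,P4) = 6.4031  (label B)
Votes: A=2, B=3
Majority → B

B


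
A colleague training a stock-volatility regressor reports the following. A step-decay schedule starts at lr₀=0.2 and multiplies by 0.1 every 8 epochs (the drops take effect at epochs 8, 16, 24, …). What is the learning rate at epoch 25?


n_drops = ⌊25/8⌋ = 3
lr = 0.2·0.1^3 = 0.2·0.001 = 0.0002

0.0002


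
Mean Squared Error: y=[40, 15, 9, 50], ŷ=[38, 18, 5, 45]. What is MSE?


Squared errors: (40-38)²=4, (15-18)²=9, (9-5)²=16, (50-45)²=25
Sum = 54
MSE = 54/4 = 27/2

27/2


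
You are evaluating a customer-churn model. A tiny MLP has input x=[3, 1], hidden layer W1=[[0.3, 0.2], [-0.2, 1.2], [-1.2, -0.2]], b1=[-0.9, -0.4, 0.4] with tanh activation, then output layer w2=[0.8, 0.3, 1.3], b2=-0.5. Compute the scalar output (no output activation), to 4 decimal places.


z1[0] = (0.3)·(3) + (0.2)·(1) - 0.9 = 0.2
z1[1] = (-0.2)·(3) + (1.2)·(1) - 0.4 = 0.2
z1[2] = (-1.2)·(3) + (-0.2)·(1) + 0.4 = -3.4
h = tanh(z1) = [0.1974, 0.1974, -0.9978]
output = (0.8)·(0.1974) + (0.3)·(0.1974) + (1.3)·(-0.9978) - 0.5 = -1.58

-1.58


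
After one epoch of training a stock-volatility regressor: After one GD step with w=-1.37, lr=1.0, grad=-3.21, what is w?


w_new = w - α·∇
= -1.37 - 1.0·-3.21
= -1.37 + 3.21
= 1.84

1.84


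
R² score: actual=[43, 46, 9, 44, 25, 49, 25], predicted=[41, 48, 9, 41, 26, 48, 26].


ȳ = 34.4286
SS_res = Σ(y-ŷ)² = 20
SS_tot = Σ(y-ȳ)² = 1335.71
R² = 1 - SS_res/SS_tot = 1 - 0.015 = 0.985

0.985


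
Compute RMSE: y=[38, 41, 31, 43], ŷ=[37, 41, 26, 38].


MSE = 51/4 = 12.75
RMSE = √(51/4) = 3.5707

3.5707


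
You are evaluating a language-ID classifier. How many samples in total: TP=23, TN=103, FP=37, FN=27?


Total = TP + TN + FP + FN
= 23 + 103 + 37 + 27
= 190
(Predicted positive: 60, predicted negative: 130)

190


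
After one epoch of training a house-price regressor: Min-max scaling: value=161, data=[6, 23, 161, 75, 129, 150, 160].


min=6, max=161
(161-6)/(161-6) = 155/155 = 1.0

1.0


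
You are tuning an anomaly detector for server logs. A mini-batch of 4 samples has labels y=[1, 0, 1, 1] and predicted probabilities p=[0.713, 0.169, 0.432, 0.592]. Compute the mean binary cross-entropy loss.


L[0] = -ln(0.713) = 0.3383
L[1] = -ln(1-0.169) = -ln(0.831) = 0.1851
L[2] = -ln(0.432) = 0.8393
L[3] = -ln(0.592) = 0.5242
mean = (0.3383 + 0.1851 + 0.8393 + 0.5242)/4 = 0.4717

0.4717


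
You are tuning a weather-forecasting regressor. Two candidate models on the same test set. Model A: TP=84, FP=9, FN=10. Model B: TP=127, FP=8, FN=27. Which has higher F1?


Model A: P=84/93=0.9032, R=84/94=0.8936, F1=2PR/(P+R)=2TP/(2TP+FP+FN)=168/187=0.8984
Model B: P=127/135=0.9407, R=127/154=0.8247, F1=2PR/(P+R)=2TP/(2TP+FP+FN)=254/289=0.8789
0.8984 > 0.8789 → Model A

Model A


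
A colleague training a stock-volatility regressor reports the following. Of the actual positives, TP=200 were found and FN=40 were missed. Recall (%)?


Recall = TP/(TP+FN)
= 200/(200+40)
= 200/240 = 83.33%

83.33%


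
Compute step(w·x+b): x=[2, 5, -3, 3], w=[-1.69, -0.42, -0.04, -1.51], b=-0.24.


z = (2)·(-1.69) + (5)·(-0.42) + (-3)·(-0.04) + (3)·(-1.51) - 0.24
  = -10.13
step(z) = 0 (z<0)

0


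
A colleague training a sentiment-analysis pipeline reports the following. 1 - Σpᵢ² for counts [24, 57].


Probabilities: [24/81, 57/81] ≈ [0.2963, 0.7037]
Σpᵢ² = (576 + 3249)/81² = 3825/6561
Gini = 1 - Σpᵢ² = 1 - 3825/6561 = 0.417

0.417


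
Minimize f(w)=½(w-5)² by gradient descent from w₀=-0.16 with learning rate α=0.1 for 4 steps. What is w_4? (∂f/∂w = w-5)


step 1: grad = -0.16-5 = -5.16; w = -0.16 - 0.1·(-5.16) = 0.356
step 2: grad = 0.356-5 = -4.644; w = 0.356 - 0.1·(-4.644) = 0.8204
step 3: grad = 0.8204-5 = -4.1796; w = 0.8204 - 0.1·(-4.1796) = 1.23836
step 4: grad = 1.23836-5 = -3.76164; w = 1.23836 - 0.1·(-3.76164) = 1.614524

1.614524


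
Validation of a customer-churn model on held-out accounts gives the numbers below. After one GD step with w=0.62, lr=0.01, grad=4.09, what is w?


w_new = w - α·∇
= 0.62 - 0.01·4.09
= 0.62 - 0.0409
= 0.5791

0.5791


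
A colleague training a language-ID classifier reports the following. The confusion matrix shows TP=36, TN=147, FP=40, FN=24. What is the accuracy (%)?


Accuracy = (TP+TN)/(TP+TN+FP+FN)
= (36+147)/(247)
= 183/247 = 74.09%

74.09%


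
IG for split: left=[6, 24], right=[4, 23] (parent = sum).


Parent = [10, 47], H_parent = 0.67
H_left = 0.7219 (n=30), H_right = 0.6052 (n=27)
H_children = (30/57)·0.7219 + (27/57)·0.6052 = 0.6666
IG = 0.67 - 0.6666 = 0.0034

0.0034


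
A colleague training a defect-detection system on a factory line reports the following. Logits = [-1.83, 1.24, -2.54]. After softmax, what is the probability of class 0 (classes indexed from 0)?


Exponentials: e^-1.83=0.1604, e^1.24=3.4556, e^-2.54=0.0789
Sum = 3.6949
Softmax = [0.0434, 0.9352, 0.0213]
p[0] = 0.1604/3.6949 = 0.0434

0.0434


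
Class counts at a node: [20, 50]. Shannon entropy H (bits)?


Probabilities: [20/70, 50/70] ≈ [0.2857, 0.7143]
H = -((20/70)·log₂(20/70) + (50/70)·log₂(50/70))
  = 0.8631 bits

0.8631 bits


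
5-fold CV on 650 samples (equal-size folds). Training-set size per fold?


Fold size = 650/5 = 130
Training per fold = 650 - 130 = 520

520


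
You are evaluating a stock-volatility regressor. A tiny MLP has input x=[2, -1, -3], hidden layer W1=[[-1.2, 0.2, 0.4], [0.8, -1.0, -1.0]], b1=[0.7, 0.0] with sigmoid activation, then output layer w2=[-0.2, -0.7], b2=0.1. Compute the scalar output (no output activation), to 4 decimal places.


z1[0] = (-1.2)·(2) + (0.2)·(-1) + (0.4)·(-3) + 0.7 = -3.1
z1[1] = (0.8)·(2) + (-1.0)·(-1) + (-1.0)·(-3) + 0.0 = 5.6
h = sigmoid(z1) = [0.0431, 0.9963]
output = (-0.2)·(0.0431) + (-0.7)·(0.9963) + 0.1 = -0.606

-0.606


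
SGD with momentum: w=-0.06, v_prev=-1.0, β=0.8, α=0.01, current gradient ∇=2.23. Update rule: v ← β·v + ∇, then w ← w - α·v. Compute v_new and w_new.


v_new = 0.8·-1.0 + 2.23 = -0.8 + 2.23 = 1.43
w_new = -0.06 - 0.01·1.43 = -0.06 - 0.0143 = -0.0743

v_new=1.43, w_new=-0.0743


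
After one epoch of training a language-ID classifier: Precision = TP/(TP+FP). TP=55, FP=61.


Precision = TP/(TP+FP)
= 55/(55+61)
= 55/116 = 47.41%

47.41%


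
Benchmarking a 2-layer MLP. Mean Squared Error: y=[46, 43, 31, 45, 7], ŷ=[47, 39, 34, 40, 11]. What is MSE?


Squared errors: (46-47)²=1, (43-39)²=16, (31-34)²=9, (45-40)²=25, (7-11)²=16
Sum = 67
MSE = 67/5 = 67/5

67/5


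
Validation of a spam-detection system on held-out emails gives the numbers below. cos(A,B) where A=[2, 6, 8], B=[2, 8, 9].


A·B = 2·2 + 6·8 + 8·9 = 124
‖A‖ = √104 = 10.198, ‖B‖ = √149 = 12.2066
cos = 124/(√104·√149) = 124/√15496 = 0.9961

0.9961


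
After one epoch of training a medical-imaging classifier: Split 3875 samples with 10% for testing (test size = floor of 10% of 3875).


Test = ⌊3875·10/100⌋ = 387
Train = 3875 - 387 = 3488

Train: 3488, Test: 387


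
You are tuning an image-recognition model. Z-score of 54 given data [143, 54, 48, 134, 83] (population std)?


μ = 92.4, σ = 39.5606
z = (54 - 92.4)/39.5606 = -0.9707

-0.9707


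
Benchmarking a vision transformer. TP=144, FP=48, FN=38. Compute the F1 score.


Precision = 144/192 = 0.75
Recall = 144/182 = 0.7912
F1 = 2·P·R/(P+R) = 2·TP/(2·TP+FP+FN) = 288/(288+48+38) = 288/374 = 0.7701

0.7701


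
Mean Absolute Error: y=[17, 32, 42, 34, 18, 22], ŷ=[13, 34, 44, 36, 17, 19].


Absolute errors: |17-13|=4, |32-34|=2, |42-44|=2, |34-36|=2, |18-17|=1, |22-19|=3
Sum = 14
MAE = 14/6 = 7/3

7/3


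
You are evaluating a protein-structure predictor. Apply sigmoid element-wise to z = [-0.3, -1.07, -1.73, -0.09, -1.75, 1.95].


σ(-0.3) = 1/(1+e^0.3) = 0.4256
σ(-1.07) = 1/(1+e^1.07) = 0.2554
σ(-1.73) = 1/(1+e^1.73) = 0.1506
σ(-0.09) = 1/(1+e^0.09) = 0.4775
σ(-1.75) = 1/(1+e^1.75) = 0.148
σ(1.95) = 1/(1+e^-1.95) = 0.8754
result = [0.4256, 0.2554, 0.1506, 0.4775, 0.148, 0.8754]

[0.4256, 0.2554, 0.1506, 0.4775, 0.148, 0.8754]


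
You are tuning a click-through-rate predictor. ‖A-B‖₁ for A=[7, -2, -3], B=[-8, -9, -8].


d = |7+ 8| + |-2+ 9| + |-3+ 8|
  = 15 + 7 + 5
  = 27

27


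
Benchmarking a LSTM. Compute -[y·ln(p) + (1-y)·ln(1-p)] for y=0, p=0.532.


BCE = -[y·ln(p) + (1-y)·ln(1-p)]
= -0 - 1·ln(1-0.532)
= -ln(0.468) = 0.7593

0.7593


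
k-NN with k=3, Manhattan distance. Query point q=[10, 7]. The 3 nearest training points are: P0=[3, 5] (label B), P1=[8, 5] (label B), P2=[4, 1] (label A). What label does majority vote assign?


d(q,P0) = 9  (label B)
d(q,P1) = 4  (label B)
d(q,P2) = 12  (label A)
Votes: A=1, B=2
Majority → B

B


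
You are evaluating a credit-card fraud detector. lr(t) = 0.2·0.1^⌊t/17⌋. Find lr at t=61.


n_drops = ⌊61/17⌋ = 3
lr = 0.2·0.1^3 = 0.2·0.001 = 0.0002

0.0002


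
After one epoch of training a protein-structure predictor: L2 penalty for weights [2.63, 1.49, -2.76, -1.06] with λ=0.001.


‖w‖₂² = (2.63)² + (1.49)² + (-2.76)² + (-1.06)²
     = 6.9169 + 2.2201 + 7.6176 + 1.1236
     = 17.8782
λ·‖w‖₂² = 0.001·17.8782 = 0.017878

0.017878


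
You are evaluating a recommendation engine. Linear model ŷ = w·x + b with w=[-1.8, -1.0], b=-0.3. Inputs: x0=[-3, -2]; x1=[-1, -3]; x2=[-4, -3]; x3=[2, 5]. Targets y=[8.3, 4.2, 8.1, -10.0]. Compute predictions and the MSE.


ŷ0 = (-1.8)·(-3) + (-1.0)·(-2) - 0.3 = 7.1
ŷ1 = (-1.8)·(-1) + (-1.0)·(-3) - 0.3 = 4.5
ŷ2 = (-1.8)·(-4) + (-1.0)·(-3) - 0.3 = 9.9
ŷ3 = (-1.8)·(2) + (-1.0)·(5) - 0.3 = -8.9
errors² = [1.44, 0.09, 3.24, 1.21]
MSE = 5.9800/4 = 1.495

1.495


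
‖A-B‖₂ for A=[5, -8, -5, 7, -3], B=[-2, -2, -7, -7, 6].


d = √((5+ 2)² + (-8+ 2)² + (-5+ 7)² + (7+ 7)² + (-3-6)²)
  = √(49 + 36 + 4 + 196 + 81)
  = √366 = 19.1311

19.1311


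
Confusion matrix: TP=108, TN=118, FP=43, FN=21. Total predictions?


Total = TP + TN + FP + FN
= 108 + 118 + 43 + 21
= 290
(Predicted positive: 151, predicted negative: 139)

290


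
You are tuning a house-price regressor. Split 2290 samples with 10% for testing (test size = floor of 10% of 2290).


Test = ⌊2290·10/100⌋ = 229
Train = 2290 - 229 = 2061

Train: 2061, Test: 229


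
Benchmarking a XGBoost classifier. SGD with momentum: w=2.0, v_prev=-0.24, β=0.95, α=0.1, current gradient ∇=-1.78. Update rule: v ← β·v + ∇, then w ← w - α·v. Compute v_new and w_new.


v_new = 0.95·-0.24 - 1.78 = -0.228 - 1.78 = -2.008
w_new = 2.0 - 0.1·-2.008 = 2.0 + 0.2008 = 2.2008

v_new=-2.008, w_new=2.2008


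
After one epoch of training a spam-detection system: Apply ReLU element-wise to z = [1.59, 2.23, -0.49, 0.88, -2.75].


ReLU(1.59) = max(0, 1.59) = 1.59
ReLU(2.23) = max(0, 2.23) = 2.23
ReLU(-0.49) = max(0, -0.49) = 0.0
ReLU(0.88) = max(0, 0.88) = 0.88
ReLU(-2.75) = max(0, -2.75) = 0.0
result = [1.59, 2.23, 0.0, 0.88, 0.0]

[1.59, 2.23, 0.0, 0.88, 0.0]


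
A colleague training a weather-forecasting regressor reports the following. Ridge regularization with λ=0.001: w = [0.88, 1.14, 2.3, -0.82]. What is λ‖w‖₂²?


‖w‖₂² = (0.88)² + (1.14)² + (2.3)² + (-0.82)²
     = 0.7744 + 1.2996 + 5.29 + 0.6724
     = 8.0364
λ·‖w‖₂² = 0.001·8.0364 = 0.008036

0.008036


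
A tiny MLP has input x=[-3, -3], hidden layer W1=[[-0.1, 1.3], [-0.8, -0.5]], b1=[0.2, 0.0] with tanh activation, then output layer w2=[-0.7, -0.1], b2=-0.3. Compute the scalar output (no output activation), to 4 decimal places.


z1[0] = (-0.1)·(-3) + (1.3)·(-3) + 0.2 = -3.4
z1[1] = (-0.8)·(-3) + (-0.5)·(-3) + 0.0 = 3.9
h = tanh(z1) = [-0.9978, 0.9992]
output = (-0.7)·(-0.9978) + (-0.1)·(0.9992) - 0.3 = 0.2985

0.2985


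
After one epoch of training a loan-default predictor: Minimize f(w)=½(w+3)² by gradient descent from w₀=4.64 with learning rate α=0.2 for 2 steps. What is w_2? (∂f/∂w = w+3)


step 1: grad = 4.64+3 = 7.64; w = 4.64 - 0.2·(7.64) = 3.112
step 2: grad = 3.112+3 = 6.112; w = 3.112 - 0.2·(6.112) = 1.8896

1.8896


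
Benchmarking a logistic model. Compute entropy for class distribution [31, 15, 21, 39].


Probabilities: [31/106, 15/106, 21/106, 39/106] ≈ [0.2925, 0.1415, 0.1981, 0.3679]
H = -((31/106)·log₂(31/106) + (15/106)·log₂(15/106) + (21/106)·log₂(21/106) + (39/106)·log₂(39/106))
  = 1.9114 bits

1.9114 bits


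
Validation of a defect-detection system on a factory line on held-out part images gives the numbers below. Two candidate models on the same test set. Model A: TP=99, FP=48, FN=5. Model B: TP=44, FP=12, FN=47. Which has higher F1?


Model A: P=99/147=0.6735, R=99/104=0.9519, F1=2PR/(P+R)=2TP/(2TP+FP+FN)=198/251=0.7888
Model B: P=44/56=0.7857, R=44/91=0.4835, F1=2PR/(P+R)=2TP/(2TP+FP+FN)=88/147=0.5986
0.7888 > 0.5986 → Model A

Model A


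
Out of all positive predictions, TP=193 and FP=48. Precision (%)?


Precision = TP/(TP+FP)
= 193/(193+48)
= 193/241 = 80.08%

80.08%


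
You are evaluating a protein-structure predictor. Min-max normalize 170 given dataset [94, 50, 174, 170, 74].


min=50, max=174
(170-50)/(174-50) = 120/124 = 0.9677

0.9677


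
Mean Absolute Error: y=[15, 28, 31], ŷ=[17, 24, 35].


Absolute errors: |15-17|=2, |28-24|=4, |31-35|=4
Sum = 10
MAE = 10/3 = 10/3

10/3


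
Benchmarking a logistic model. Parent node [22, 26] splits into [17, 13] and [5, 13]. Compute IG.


Parent = [22, 26], H_parent = 0.995
H_left = 0.9871 (n=30), H_right = 0.8524 (n=18)
H_children = (30/48)·0.9871 + (18/48)·0.8524 = 0.9366
IG = 0.995 - 0.9366 = 0.0584

0.0584


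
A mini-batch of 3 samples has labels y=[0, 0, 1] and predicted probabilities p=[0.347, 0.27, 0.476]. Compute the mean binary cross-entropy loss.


L[0] = -ln(1-0.347) = -ln(0.653) = 0.4262
L[1] = -ln(1-0.27) = -ln(0.73) = 0.3147
L[2] = -ln(0.476) = 0.7423
mean = (0.4262 + 0.3147 + 0.7423)/3 = 0.4944

0.4944


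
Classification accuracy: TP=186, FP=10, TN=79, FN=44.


Accuracy = (TP+TN)/(TP+TN+FP+FN)
= (186+79)/(319)
= 265/319 = 83.07%

83.07%


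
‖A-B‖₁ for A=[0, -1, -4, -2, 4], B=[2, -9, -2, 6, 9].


d = |0-2| + |-1+ 9| + |-4+ 2| + |-2-6| + |4-9|
  = 2 + 8 + 2 + 8 + 5
  = 25

25


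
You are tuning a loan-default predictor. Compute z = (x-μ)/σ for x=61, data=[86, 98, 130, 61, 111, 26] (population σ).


μ = 85.3333, σ = 33.9788
z = (61 - 85.3333)/33.9788 = -0.7161

-0.7161


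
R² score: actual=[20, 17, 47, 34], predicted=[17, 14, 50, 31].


ȳ = 29.5
SS_res = Σ(y-ŷ)² = 36
SS_tot = Σ(y-ȳ)² = 573
R² = 1 - SS_res/SS_tot = 1 - 0.0628 = 0.9372

0.9372


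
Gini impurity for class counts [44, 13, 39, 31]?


Probabilities: [44/127, 13/127, 39/127, 31/127] ≈ [0.3465, 0.1024, 0.3071, 0.2441]
Σpᵢ² = (1936 + 169 + 1521 + 961)/127² = 4587/16129
Gini = 1 - Σpᵢ² = 1 - 4587/16129 = 0.7156

0.7156


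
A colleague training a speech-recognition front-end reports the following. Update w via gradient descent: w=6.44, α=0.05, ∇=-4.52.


w_new = w - α·∇
= 6.44 - 0.05·-4.52
= 6.44 + 0.226
= 6.666

6.666


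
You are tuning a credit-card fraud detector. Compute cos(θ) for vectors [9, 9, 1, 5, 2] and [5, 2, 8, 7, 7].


A·B = 9·5 + 9·2 + 1·8 + 5·7 + 2·7 = 120
‖A‖ = √192 = 13.8564, ‖B‖ = √191 = 13.8203
cos = 120/(√192·√191) = 120/√36672 = 0.6266

0.6266


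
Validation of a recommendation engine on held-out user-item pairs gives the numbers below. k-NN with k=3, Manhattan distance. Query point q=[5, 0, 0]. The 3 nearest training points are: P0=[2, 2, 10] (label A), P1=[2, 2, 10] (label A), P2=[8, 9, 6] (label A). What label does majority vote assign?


d(q,P0) = 15  (label A)
d(q,P1) = 15  (label A)
d(q,P2) = 18  (label A)
Votes: A=3, B=0
Majority → A

A


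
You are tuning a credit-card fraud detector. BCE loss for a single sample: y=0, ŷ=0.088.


BCE = -[y·ln(p) + (1-y)·ln(1-p)]
= -0 - 1·ln(1-0.088)
= -ln(0.912) = 0.0921

0.0921


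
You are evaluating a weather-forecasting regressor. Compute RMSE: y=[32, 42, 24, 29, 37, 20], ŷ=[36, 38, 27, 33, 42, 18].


MSE = 86/6 = 14.3333
RMSE = √(86/6) = 3.7859

3.7859


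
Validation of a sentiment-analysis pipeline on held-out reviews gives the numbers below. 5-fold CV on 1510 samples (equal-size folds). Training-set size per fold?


Fold size = 1510/5 = 302
Training per fold = 1510 - 302 = 1208

1208


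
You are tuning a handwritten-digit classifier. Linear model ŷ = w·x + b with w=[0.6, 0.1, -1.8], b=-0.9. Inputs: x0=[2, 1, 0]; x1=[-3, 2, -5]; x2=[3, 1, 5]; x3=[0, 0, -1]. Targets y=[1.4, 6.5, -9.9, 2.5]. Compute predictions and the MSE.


ŷ0 = (0.6)·(2) + (0.1)·(1) + (-1.8)·(0) - 0.9 = 0.4
ŷ1 = (0.6)·(-3) + (0.1)·(2) + (-1.8)·(-5) - 0.9 = 6.5
ŷ2 = (0.6)·(3) + (0.1)·(1) + (-1.8)·(5) - 0.9 = -8.0
ŷ3 = (0.6)·(0) + (0.1)·(0) + (-1.8)·(-1) - 0.9 = 0.9
errors² = [1.0, 0.0, 3.61, 2.56]
MSE = 7.1700/4 = 1.7925

1.7925


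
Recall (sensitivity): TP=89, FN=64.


Recall = TP/(TP+FN)
= 89/(89+64)
= 89/153 = 58.17%

58.17%


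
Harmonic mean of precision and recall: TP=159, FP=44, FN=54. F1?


Precision = 159/203 = 0.7833
Recall = 159/213 = 0.7465
F1 = 2·P·R/(P+R) = 2·TP/(2·TP+FP+FN) = 318/(318+44+54) = 318/416 = 0.7644

0.7644


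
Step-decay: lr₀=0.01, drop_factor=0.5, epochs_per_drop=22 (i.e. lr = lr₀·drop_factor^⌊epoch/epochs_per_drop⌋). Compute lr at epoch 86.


n_drops = ⌊86/22⌋ = 3
lr = 0.01·0.5^3 = 0.01·0.125 = 0.00125

0.00125


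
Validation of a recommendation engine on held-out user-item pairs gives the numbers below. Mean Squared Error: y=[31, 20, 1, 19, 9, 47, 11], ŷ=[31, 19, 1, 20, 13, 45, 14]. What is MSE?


Squared errors: (31-31)²=0, (20-19)²=1, (1-1)²=0, (19-20)²=1, (9-13)²=16, (47-45)²=4, (11-14)²=9
Sum = 31
MSE = 31/7 = 31/7

31/7


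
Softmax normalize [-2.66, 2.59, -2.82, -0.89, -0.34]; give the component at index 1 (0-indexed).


Exponentials: e^-2.66=0.0699, e^2.59=13.3298, e^-2.82=0.0596, e^-0.89=0.4107, e^-0.34=0.7118
Sum = 14.5818
Softmax = [0.0048, 0.9141, 0.0041, 0.0282, 0.0488]
p[1] = 13.3298/14.5818 = 0.9141

0.9141


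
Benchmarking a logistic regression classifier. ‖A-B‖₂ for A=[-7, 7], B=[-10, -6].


d = √((-7+ 10)² + (7+ 6)²)
  = √(9 + 169)
  = √178 = 13.3417

13.3417


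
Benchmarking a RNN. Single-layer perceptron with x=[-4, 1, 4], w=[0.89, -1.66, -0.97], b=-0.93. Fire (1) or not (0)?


z = (-4)·(0.89) + (1)·(-1.66) + (4)·(-0.97) - 0.93
  = -10.03
step(z) = 0 (z<0)

0


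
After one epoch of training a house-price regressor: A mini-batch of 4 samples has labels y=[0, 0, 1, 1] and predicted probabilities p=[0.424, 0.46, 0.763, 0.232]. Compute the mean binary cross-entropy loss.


L[0] = -ln(1-0.424) = -ln(0.576) = 0.5516
L[1] = -ln(1-0.46) = -ln(0.54) = 0.6162
L[2] = -ln(0.763) = 0.2705
L[3] = -ln(0.232) = 1.461
mean = (0.5516 + 0.6162 + 0.2705 + 1.461)/4 = 0.7248

0.7248


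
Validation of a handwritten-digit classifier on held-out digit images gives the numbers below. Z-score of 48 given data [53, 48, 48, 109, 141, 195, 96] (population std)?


μ = 98.5714, σ = 51.2776
z = (48 - 98.5714)/51.2776 = -0.9862

-0.9862


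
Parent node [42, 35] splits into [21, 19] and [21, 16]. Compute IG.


Parent = [42, 35], H_parent = 0.994
H_left = 0.9982 (n=40), H_right = 0.9868 (n=37)
H_children = (40/77)·0.9982 + (37/77)·0.9868 = 0.9927
IG = 0.994 - 0.9927 = 0.0013

0.0013


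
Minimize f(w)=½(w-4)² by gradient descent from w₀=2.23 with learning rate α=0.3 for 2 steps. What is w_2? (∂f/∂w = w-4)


step 1: grad = 2.23-4 = -1.77; w = 2.23 - 0.3·(-1.77) = 2.761
step 2: grad = 2.761-4 = -1.239; w = 2.761 - 0.3·(-1.239) = 3.1327

3.1327


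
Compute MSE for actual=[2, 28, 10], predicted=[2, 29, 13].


Squared errors: (2-2)²=0, (28-29)²=1, (10-13)²=9
Sum = 10
MSE = 10/3 = 10/3

10/3


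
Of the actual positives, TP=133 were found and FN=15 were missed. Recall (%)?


Recall = TP/(TP+FN)
= 133/(133+15)
= 133/148 = 89.86%

89.86%


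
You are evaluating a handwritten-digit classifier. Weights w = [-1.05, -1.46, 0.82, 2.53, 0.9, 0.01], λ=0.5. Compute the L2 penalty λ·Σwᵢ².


‖w‖₂² = (-1.05)² + (-1.46)² + (0.82)² + (2.53)² + (0.9)² + (0.01)²
     = 1.1025 + 2.1316 + 0.6724 + 6.4009 + 0.81 + 0.0001
     = 11.1175
λ·‖w‖₂² = 0.5·11.1175 = 5.55875

5.55875


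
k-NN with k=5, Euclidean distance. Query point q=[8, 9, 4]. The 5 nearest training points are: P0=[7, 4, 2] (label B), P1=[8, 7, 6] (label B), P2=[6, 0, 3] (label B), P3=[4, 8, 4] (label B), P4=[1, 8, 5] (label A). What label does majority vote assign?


d(q,P0) = 5.4772  (label B)
d(q,P1) = 2.8284  (label B)
d(q,P2) = 9.2736  (label B)
d(q,P3) = 4.1231  (label B)
d(q,P4) = 7.1414  (label A)
Votes: A=1, B=4
Majority → B

B


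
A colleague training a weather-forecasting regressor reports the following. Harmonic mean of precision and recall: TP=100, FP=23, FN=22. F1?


Precision = 100/123 = 0.813
Recall = 100/122 = 0.8197
F1 = 2·P·R/(P+R) = 2·TP/(2·TP+FP+FN) = 200/(200+23+22) = 200/245 = 0.8163

0.8163


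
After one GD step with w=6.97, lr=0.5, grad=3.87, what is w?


w_new = w - α·∇
= 6.97 - 0.5·3.87
= 6.97 - 1.935
= 5.035

5.035


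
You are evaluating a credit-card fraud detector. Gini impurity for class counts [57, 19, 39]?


Probabilities: [57/115, 19/115, 39/115] ≈ [0.4957, 0.1652, 0.3391]
Σpᵢ² = (3249 + 361 + 1521)/115² = 5131/13225
Gini = 1 - Σpᵢ² = 1 - 5131/13225 = 0.612

0.612


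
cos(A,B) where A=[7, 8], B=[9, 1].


A·B = 7·9 + 8·1 = 71
‖A‖ = √113 = 10.6301, ‖B‖ = √82 = 9.0554
cos = 71/(√113·√82) = 71/√9266 = 0.7376

0.7376


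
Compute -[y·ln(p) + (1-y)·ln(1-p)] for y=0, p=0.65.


BCE = -[y·ln(p) + (1-y)·ln(1-p)]
= -0 - 1·ln(1-0.65)
= -ln(0.35) = 1.0498

1.0498


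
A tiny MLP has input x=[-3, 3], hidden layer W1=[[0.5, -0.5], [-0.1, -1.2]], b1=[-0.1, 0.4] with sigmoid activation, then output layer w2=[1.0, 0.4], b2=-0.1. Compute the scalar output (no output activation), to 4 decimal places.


z1[0] = (0.5)·(-3) + (-0.5)·(3) - 0.1 = -3.1
z1[1] = (-0.1)·(-3) + (-1.2)·(3) + 0.4 = -2.9
h = sigmoid(z1) = [0.0431, 0.0522]
output = (1.0)·(0.0431) + (0.4)·(0.0522) - 0.1 = -0.036

-0.036


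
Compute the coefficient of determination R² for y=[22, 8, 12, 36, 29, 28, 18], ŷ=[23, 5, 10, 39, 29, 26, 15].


ȳ = 21.8571
SS_res = Σ(y-ŷ)² = 36
SS_tot = Σ(y-ȳ)² = 592.86
R² = 1 - SS_res/SS_tot = 1 - 0.0607 = 0.9393

0.9393


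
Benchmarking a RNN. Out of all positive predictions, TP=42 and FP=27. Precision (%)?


Precision = TP/(TP+FP)
= 42/(42+27)
= 42/69 = 60.87%

60.87%


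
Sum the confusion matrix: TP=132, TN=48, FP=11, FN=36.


Total = TP + TN + FP + FN
= 132 + 48 + 11 + 36
= 227
(Predicted positive: 143, predicted negative: 84)

227


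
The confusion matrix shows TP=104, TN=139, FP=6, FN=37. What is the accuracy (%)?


Accuracy = (TP+TN)/(TP+TN+FP+FN)
= (104+139)/(286)
= 243/286 = 84.97%

84.97%


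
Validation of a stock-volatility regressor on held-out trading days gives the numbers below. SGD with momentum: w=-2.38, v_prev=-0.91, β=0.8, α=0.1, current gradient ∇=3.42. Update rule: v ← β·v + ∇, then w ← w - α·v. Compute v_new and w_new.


v_new = 0.8·-0.91 + 3.42 = -0.728 + 3.42 = 2.692
w_new = -2.38 - 0.1·2.692 = -2.38 - 0.2692 = -2.6492

v_new=2.692, w_new=-2.6492


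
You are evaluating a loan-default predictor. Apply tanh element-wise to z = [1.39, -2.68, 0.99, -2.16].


tanh(1.39) = 0.8832
tanh(-2.68) = -0.9906
tanh(0.99) = 0.7574
tanh(-2.16) = -0.9737
result = [0.8832, -0.9906, 0.7574, -0.9737]

[0.8832, -0.9906, 0.7574, -0.9737]


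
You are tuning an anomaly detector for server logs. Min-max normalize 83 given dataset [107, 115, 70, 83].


min=70, max=115
(83-70)/(115-70) = 13/45 = 0.2889

0.2889


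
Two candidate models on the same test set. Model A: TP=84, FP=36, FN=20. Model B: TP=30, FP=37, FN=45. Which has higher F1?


Model A: P=84/120=0.7, R=84/104=0.8077, F1=2PR/(P+R)=2TP/(2TP+FP+FN)=168/224=0.75
Model B: P=30/67=0.4478, R=30/75=0.4, F1=2PR/(P+R)=2TP/(2TP+FP+FN)=60/142=0.4225
0.75 > 0.4225 → Model A

Model A


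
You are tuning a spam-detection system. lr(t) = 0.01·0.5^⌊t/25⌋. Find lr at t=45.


n_drops = ⌊45/25⌋ = 1
lr = 0.01·0.5^1 = 0.01·0.5 = 0.005

0.005


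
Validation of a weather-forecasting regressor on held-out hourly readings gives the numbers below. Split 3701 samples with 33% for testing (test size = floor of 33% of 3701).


Test = ⌊3701·33/100⌋ = 1221
Train = 3701 - 1221 = 2480

Train: 2480, Test: 1221


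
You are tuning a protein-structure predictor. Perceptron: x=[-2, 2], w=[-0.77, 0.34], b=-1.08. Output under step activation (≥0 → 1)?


z = (-2)·(-0.77) + (2)·(0.34) - 1.08
  = 1.14
step(z) = 1 (z≥0)

1


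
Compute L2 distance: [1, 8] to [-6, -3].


d = √((1+ 6)² + (8+ 3)²)
  = √(49 + 121)
  = √170 = 13.0384

13.0384


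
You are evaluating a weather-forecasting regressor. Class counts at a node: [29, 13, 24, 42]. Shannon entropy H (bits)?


Probabilities: [29/108, 13/108, 24/108, 42/108] ≈ [0.2685, 0.1204, 0.2222, 0.3889]
H = -((29/108)·log₂(29/108) + (13/108)·log₂(13/108) + (24/108)·log₂(24/108) + (42/108)·log₂(42/108))
  = 1.8891 bits

1.8891 bits


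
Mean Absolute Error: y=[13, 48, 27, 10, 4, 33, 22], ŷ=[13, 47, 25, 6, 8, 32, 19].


Absolute errors: |13-13|=0, |48-47|=1, |27-25|=2, |10-6|=4, |4-8|=4, |33-32|=1, |22-19|=3
Sum = 15
MAE = 15/7 = 15/7

15/7


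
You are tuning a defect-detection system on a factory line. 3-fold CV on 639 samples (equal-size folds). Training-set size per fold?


Fold size = 639/3 = 213
Training per fold = 639 - 213 = 426

426


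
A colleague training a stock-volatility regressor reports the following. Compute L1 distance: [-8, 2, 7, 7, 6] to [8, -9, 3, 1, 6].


d = |-8-8| + |2+ 9| + |7-3| + |7-1| + |6-6|
  = 16 + 11 + 4 + 6 + 0
  = 37

37


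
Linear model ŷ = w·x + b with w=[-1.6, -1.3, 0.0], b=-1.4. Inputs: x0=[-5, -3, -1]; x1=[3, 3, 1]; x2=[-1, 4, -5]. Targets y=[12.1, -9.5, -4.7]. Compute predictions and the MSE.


ŷ0 = (-1.6)·(-5) + (-1.3)·(-3) + (0.0)·(-1) - 1.4 = 10.5
ŷ1 = (-1.6)·(3) + (-1.3)·(3) + (0.0)·(1) - 1.4 = -10.1
ŷ2 = (-1.6)·(-1) + (-1.3)·(4) + (0.0)·(-5) - 1.4 = -5.0
errors² = [2.56, 0.36, 0.09]
MSE = 3.0100/3 = 1.0033

1.0033


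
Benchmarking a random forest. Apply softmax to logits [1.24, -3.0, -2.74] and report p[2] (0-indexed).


Exponentials: e^1.24=3.4556, e^-3.0=0.0498, e^-2.74=0.0646
Sum = 3.57
Softmax = [0.968, 0.0139, 0.0181]
p[2] = 0.0646/3.57 = 0.0181

0.0181


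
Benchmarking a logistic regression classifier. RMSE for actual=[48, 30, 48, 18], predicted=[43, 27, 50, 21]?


MSE = 47/4 = 11.75
RMSE = √(47/4) = 3.4278

3.4278


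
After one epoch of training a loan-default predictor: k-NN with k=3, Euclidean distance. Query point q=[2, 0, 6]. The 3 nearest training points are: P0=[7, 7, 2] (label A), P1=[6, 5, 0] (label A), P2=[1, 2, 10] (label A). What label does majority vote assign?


d(q,P0) = 9.4868  (label A)
d(q,P1) = 8.775  (label A)
d(q,P2) = 4.5826  (label A)
Votes: A=3, B=0
Majority → A

A


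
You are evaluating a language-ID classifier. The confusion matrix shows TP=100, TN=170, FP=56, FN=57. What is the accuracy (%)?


Accuracy = (TP+TN)/(TP+TN+FP+FN)
= (100+170)/(383)
= 270/383 = 70.5%

70.5%


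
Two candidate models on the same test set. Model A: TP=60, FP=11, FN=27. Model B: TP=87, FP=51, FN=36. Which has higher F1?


Model A: P=60/71=0.8451, R=60/87=0.6897, F1=2PR/(P+R)=2TP/(2TP+FP+FN)=120/158=0.7595
Model B: P=87/138=0.6304, R=87/123=0.7073, F1=2PR/(P+R)=2TP/(2TP+FP+FN)=174/261=0.6667
0.7595 > 0.6667 → Model A

Model A


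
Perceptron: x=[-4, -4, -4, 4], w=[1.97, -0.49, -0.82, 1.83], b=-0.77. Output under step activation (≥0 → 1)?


z = (-4)·(1.97) + (-4)·(-0.49) + (-4)·(-0.82) + (4)·(1.83) - 0.77
  = 3.91
step(z) = 1 (z≥0)

1


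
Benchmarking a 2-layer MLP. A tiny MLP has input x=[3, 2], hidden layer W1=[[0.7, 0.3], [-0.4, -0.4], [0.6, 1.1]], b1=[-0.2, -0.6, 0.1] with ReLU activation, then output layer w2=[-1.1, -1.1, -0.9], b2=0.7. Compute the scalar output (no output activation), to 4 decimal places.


z1[0] = (0.7)·(3) + (0.3)·(2) - 0.2 = 2.5
z1[1] = (-0.4)·(3) + (-0.4)·(2) - 0.6 = -2.6
z1[2] = (0.6)·(3) + (1.1)·(2) + 0.1 = 4.1
h = ReLU(z1) = [2.5, 0.0, 4.1]
output = (-1.1)·(2.5) + (-1.1)·(0.0) + (-0.9)·(4.1) + 0.7 = -5.74

-5.74


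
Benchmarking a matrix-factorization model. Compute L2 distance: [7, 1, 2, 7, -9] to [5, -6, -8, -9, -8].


d = √((7-5)² + (1+ 6)² + (2+ 8)² + (7+ 9)² + (-9+ 8)²)
  = √(4 + 49 + 100 + 256 + 1)
  = √410 = 20.2485

20.2485


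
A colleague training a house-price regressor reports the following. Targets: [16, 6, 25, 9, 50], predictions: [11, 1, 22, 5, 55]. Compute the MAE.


Absolute errors: |16-11|=5, |6-1|=5, |25-22|=3, |9-5|=4, |50-55|=5
Sum = 22
MAE = 22/5 = 22/5

22/5


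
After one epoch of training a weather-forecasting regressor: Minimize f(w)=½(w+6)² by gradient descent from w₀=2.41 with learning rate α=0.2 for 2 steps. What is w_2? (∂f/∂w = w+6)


step 1: grad = 2.41+6 = 8.41; w = 2.41 - 0.2·(8.41) = 0.728
step 2: grad = 0.728+6 = 6.728; w = 0.728 - 0.2·(6.728) = -0.6176

-0.6176


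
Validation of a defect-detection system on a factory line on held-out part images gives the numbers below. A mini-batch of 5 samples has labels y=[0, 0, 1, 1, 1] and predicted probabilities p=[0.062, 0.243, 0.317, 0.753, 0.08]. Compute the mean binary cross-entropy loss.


L[0] = -ln(1-0.062) = -ln(0.938) = 0.064
L[1] = -ln(1-0.243) = -ln(0.757) = 0.2784
L[2] = -ln(0.317) = 1.1489
L[3] = -ln(0.753) = 0.2837
L[4] = -ln(0.08) = 2.5257
mean = (0.064 + 0.2784 + 1.1489 + 0.2837 + 2.5257)/5 = 0.8601

0.8601


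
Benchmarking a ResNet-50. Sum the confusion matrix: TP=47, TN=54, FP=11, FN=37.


Total = TP + TN + FP + FN
= 47 + 54 + 11 + 37
= 149
(Predicted positive: 58, predicted negative: 91)

149


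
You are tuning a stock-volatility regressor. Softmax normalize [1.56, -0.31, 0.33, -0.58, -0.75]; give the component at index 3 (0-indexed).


Exponentials: e^1.56=4.7588, e^-0.31=0.7334, e^0.33=1.391, e^-0.58=0.5599, e^-0.75=0.4724
Sum = 7.9155
Softmax = [0.6012, 0.0927, 0.1757, 0.0707, 0.0597]
p[3] = 0.5599/7.9155 = 0.0707

0.0707


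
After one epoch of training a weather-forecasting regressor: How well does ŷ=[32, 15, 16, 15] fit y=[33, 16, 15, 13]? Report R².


ȳ = 19.25
SS_res = Σ(y-ŷ)² = 7
SS_tot = Σ(y-ȳ)² = 256.75
R² = 1 - SS_res/SS_tot = 1 - 0.0273 = 0.9727

0.9727


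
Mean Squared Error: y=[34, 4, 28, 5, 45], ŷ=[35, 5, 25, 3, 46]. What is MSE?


Squared errors: (34-35)²=1, (4-5)²=1, (28-25)²=9, (5-3)²=4, (45-46)²=1
Sum = 16
MSE = 16/5 = 16/5

16/5


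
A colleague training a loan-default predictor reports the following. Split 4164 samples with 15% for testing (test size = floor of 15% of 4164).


Test = ⌊4164·15/100⌋ = 624
Train = 4164 - 624 = 3540

Train: 3540, Test: 624


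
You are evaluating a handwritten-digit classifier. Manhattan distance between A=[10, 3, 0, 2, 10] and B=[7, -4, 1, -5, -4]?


d = |10-7| + |3+ 4| + |0-1| + |2+ 5| + |10+ 4|
  = 3 + 7 + 1 + 7 + 14
  = 32

32


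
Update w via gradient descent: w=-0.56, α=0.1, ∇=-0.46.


w_new = w - α·∇
= -0.56 - 0.1·-0.46
= -0.56 + 0.046
= -0.514

-0.514


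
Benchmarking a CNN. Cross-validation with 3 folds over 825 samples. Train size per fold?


Fold size = 825/3 = 275
Training per fold = 825 - 275 = 550

550


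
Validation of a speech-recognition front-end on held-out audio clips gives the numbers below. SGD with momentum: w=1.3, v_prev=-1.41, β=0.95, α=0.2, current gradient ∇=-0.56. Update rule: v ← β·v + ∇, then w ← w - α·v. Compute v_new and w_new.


v_new = 0.95·-1.41 - 0.56 = -1.3395 - 0.56 = -1.8995
w_new = 1.3 - 0.2·-1.8995 = 1.3 + 0.3799 = 1.6799

v_new=-1.8995, w_new=1.6799


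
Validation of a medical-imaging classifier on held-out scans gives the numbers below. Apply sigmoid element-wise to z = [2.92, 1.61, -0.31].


σ(2.92) = 1/(1+e^-2.92) = 0.9488
σ(1.61) = 1/(1+e^-1.61) = 0.8334
σ(-0.31) = 1/(1+e^0.31) = 0.4231
result = [0.9488, 0.8334, 0.4231]

[0.9488, 0.8334, 0.4231]


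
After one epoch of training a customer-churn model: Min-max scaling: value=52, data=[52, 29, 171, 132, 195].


min=29, max=195
(52-29)/(195-29) = 23/166 = 0.1386

0.1386


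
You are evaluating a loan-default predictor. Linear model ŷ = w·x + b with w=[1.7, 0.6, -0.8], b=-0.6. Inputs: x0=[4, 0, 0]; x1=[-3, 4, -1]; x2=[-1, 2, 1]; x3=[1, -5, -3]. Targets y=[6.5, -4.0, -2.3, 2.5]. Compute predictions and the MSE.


ŷ0 = (1.7)·(4) + (0.6)·(0) + (-0.8)·(0) - 0.6 = 6.2
ŷ1 = (1.7)·(-3) + (0.6)·(4) + (-0.8)·(-1) - 0.6 = -2.5
ŷ2 = (1.7)·(-1) + (0.6)·(2) + (-0.8)·(1) - 0.6 = -1.9
ŷ3 = (1.7)·(1) + (0.6)·(-5) + (-0.8)·(-3) - 0.6 = 0.5
errors² = [0.09, 2.25, 0.16, 4.0]
MSE = 6.5000/4 = 1.625

1.625
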